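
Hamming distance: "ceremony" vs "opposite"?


Comparing character by character (same length = 8):
  Pos 0: 'c' vs 'o' !=
  Pos 1: 'e' vs 'p' !=
  Pos 2: 'r' vs 'p' !=
  Pos 3: 'e' vs 'o' !=
  Pos 4: 'm' vs 's' !=
  Pos 5: 'o' vs 'i' !=
  Pos 6: 'n' vs 't' !=
  Pos 7: 'y' vs 'e' !=
Hamming distance = 8


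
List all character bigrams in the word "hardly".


Word: "hardly" (length 6)
Number of bigrams = 6 - 2 + 1 = 5
  Position 0: "ha"
  Position 1: "ar"
  Position 2: "rd"
  Position 3: "dl"
  Position 4: "ly"
Bigrams = "ha", "ar", "rd", "dl", "ly"


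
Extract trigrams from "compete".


Word: "compete" (length 7)
Number of trigrams = 7 - 3 + 1 = 5
  Position 0: "com"
  Position 1: "omp"
  Position 2: "mpe"
  Position 3: "pet"
  Position 4: "ete"
Trigrams = "com", "omp", "mpe", "pet", "ete"


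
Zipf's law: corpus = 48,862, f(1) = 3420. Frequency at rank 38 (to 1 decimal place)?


Zipf's law: f(r) = f(1) / r
f(1) = 3420
f(38) = 3420 / 38
= 90.0 occurrences


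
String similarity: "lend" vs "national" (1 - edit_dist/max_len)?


Word 1: "lend" (length 4)
Word 2: "national" (length 8)
One optimal edit sequence:
  1. insert 'n'  (+1)
  2. insert 'a'  (+1)
  3. insert 't'  (+1)
  4. substitute 'l' -> 'i'  (+1)
  5. substitute 'e' -> 'o'  (+1)
  6. keep 'n'
  7. insert 'a'  (+1)
  8. substitute 'd' -> 'l'  (+1)
Edit distance = 7
Max length = max(4, 8) = 8
Similarity = 1 - 7/8
= 0.1250


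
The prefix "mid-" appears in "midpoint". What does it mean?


Prefix: mid-
Example: midpoint (mid- + point)
Meaning = middle


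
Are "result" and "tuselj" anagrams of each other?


Word 1: "result" → sorted: elrstu
Word 2: "tuselj" → sorted: ejlstu
Same letters? elrstu != ejlstu
Anagram = No


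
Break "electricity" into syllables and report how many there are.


Word: "electricity"
Syllable breakdown: e · lec · tric · i · ty
Counting: 5 parts
= 5 syllables


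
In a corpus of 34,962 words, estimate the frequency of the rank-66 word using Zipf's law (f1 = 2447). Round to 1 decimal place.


Zipf's law: f(r) = f(1) / r
f(1) = 2447
f(66) = 2447 / 66
= 37.1 occurrences


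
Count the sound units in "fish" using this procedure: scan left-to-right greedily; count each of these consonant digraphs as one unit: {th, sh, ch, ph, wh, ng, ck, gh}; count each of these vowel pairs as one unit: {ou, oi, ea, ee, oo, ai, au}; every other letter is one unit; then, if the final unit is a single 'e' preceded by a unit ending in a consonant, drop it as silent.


Word: "fish" (4 letters)
Left-to-right scan:
  (1) 'f' (letter)
  (2) 'i' (letter)
  (3) 'sh' (digraph)
Units from scan: 3
Sound units = 3 units


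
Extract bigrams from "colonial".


Word: "colonial" (length 8)
Number of bigrams = 8 - 2 + 1 = 7
  Position 0: "co"
  Position 1: "ol"
  Position 2: "lo"
  Position 3: "on"
  Position 4: "ni"
  Position 5: "ia"
  Position 6: "al"
Bigrams = "co", "ol", "lo", "on", "ni", "ia", "al"


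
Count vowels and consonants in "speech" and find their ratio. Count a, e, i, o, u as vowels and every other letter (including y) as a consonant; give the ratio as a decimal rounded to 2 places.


Word: "speech"
Vowels (a,e,i,o,u): 2
Consonants: 4
Ratio = 2/4
= 0.50


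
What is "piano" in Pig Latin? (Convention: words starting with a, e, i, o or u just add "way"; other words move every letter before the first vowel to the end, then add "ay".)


Word: "piano"
Starts with consonant(s) → move to end, add 'ay'
Consonant cluster: "p"
Pig Latin = "ianopay"


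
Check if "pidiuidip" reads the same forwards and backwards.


Word: "pidiuidip"
Reversed: "pidiuidip"
Forward == Backward? pidiuidip == pidiuidip
Palindrome = Yes


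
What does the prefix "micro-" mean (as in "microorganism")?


Prefix: micro-
Example: microorganism (micro- + organism)
Meaning = small


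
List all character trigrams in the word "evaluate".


Word: "evaluate" (length 8)
Number of trigrams = 8 - 3 + 1 = 6
  Position 0: "eva"
  Position 1: "val"
  Position 2: "alu"
  Position 3: "lua"
  Position 4: "uat"
  Position 5: "ate"
Trigrams = "eva", "val", "alu", "lua", "uat", "ate"


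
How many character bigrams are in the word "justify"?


Word: "justify" (length 7)
Number of 2-grams = length - 2 + 1 = 7 - 2 + 1
= 6


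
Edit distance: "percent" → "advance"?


Word 1: "percent" (length 7)
Word 2: "advance" (length 7)
One optimal edit sequence (insert/delete/substitute each cost 1):
  1. substitute 'p' -> 'a'  (+1)
  2. substitute 'e' -> 'd'  (+1)
  3. substitute 'r' -> 'v'  (+1)
  4. substitute 'c' -> 'a'  (+1)
  5. substitute 'e' -> 'n'  (+1)
  6. substitute 'n' -> 'c'  (+1)
  7. substitute 't' -> 'e'  (+1)
Total edit operations: 7
Edit distance = 7


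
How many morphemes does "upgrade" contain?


Word: "upgrade"
Morphemes: up- + grade
Each morpheme carries meaning
= 2 morphemes


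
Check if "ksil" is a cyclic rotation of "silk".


Word: "silk", Candidate: "ksil"
Method: check if candidate is substring of word+word
"silksilk" contains "ksil"? Yes
Is rotation = Yes


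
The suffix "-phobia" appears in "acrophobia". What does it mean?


Suffix: -phobia
As in: acrophobia -> acro- + -phobia
Meaning = fear of


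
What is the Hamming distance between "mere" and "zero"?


Comparing character by character (same length = 4):
  Pos 0: 'm' vs 'z' !=
  Pos 1: 'e' vs 'e' =
  Pos 2: 'r' vs 'r' =
  Pos 3: 'e' vs 'o' !=
Hamming distance = 2


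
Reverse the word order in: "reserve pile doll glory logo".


Original: "reserve pile doll glory logo"
Words (1..n): reserve | pile | doll | glory | logo
Reversed (n..1): logo | glory | doll | pile | reserve
Result = "logo glory doll pile reserve"


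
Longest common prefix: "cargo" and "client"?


Word 1: "cargo"
Word 2: "client"
Comparing from start:
  Pos 0: 'c' == 'c'
  Pos 1: 'a' != 'l' (stop)
LCP = "c" (length 1)


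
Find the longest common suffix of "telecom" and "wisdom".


Word 1: "telecom"
Word 2: "wisdom"
Comparing from end:
  Pos -1: 'm' == 'm'
  Pos -2: 'o' == 'o'
  Pos -3: 'c' != 'd' (stop)
LCS = "om" (length 2)


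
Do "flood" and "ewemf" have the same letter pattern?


Pattern of "flood": [0, 1, 2, 2, 3]
Pattern of "ewemf": [0, 1, 0, 2, 3]
Patterns do not match
Same pattern = No


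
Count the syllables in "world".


Word: "world"
Syllable breakdown: world
Counting: 1 part
= 1 syllable


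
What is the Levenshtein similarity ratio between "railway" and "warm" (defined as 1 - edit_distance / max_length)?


Word 1: "railway" (length 7)
Word 2: "warm" (length 4)
One optimal edit sequence:
  1. substitute 'r' -> 'w'  (+1)
  2. keep 'a'
  3. delete 'i'  (+1)
  4. delete 'l'  (+1)
  5. delete 'w'  (+1)
  6. substitute 'a' -> 'r'  (+1)
  7. substitute 'y' -> 'm'  (+1)
Edit distance = 6
Max length = max(7, 4) = 7
Similarity = 1 - 6/7
= 0.1429


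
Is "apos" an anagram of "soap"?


Word 1: "soap" → sorted: aops
Word 2: "apos" → sorted: aops
Same letters? aops == aops
Anagram = Yes


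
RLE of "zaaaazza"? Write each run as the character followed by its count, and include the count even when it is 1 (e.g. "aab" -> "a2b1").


String: "zaaaazza"
Scanning for consecutive runs:
  'z' x 1
  'a' x 4
  'z' x 2
  'a' x 1
RLE = "z1a4z2a1"


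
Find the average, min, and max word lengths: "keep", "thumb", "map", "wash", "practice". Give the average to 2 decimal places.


Lengths: "keep"=4, "thumb"=5, "map"=3, "wash"=4, "practice"=8
Sum = 24, Count = 5
Average = 24/5 = 4.80
= avg=4.80, min=3, max=8


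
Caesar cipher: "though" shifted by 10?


Word: "though"
Shift: 10
Each letter → (letter + shift) mod 26:
  't' (19) + 10 = 3 → 'd'
  'h' (7) + 10 = 17 → 'r'
  'o' (14) + 10 = 24 → 'y'
  'u' (20) + 10 = 4 → 'e'
  'g' (6) + 10 = 16 → 'q'
  'h' (7) + 10 = 17 → 'r'
Result = "dryeqr"


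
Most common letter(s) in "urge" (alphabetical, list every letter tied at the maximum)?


Word: "urge"
Letter counts:
  'e': 1
  'g': 1
  'r': 1
  'u': 1
Maximum count = 1
Most frequent = 'e', 'g', 'r', 'u' (1 time each)


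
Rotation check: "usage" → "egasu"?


Word: "usage", Candidate: "egasu"
Method: check if candidate is substring of word+word
"usageusage" contains "egasu"? No
Is rotation = No


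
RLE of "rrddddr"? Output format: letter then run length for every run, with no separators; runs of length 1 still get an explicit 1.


String: "rrddddr"
Scanning for consecutive runs:
  'r' x 2
  'd' x 4
  'r' x 1
RLE = "r2d4r1"


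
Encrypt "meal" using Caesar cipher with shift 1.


Word: "meal"
Shift: 1
Each letter → (letter + shift) mod 26:
  'm' (12) + 1 = 13 → 'n'
  'e' (4) + 1 = 5 → 'f'
  'a' (0) + 1 = 1 → 'b'
  'l' (11) + 1 = 12 → 'm'
Result = "nfbm"


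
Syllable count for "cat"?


Word: "cat"
Syllable breakdown: cat
Counting: 1 part
= 1 syllable


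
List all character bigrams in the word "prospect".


Word: "prospect" (length 8)
Number of bigrams = 8 - 2 + 1 = 7
  Position 0: "pr"
  Position 1: "ro"
  Position 2: "os"
  Position 3: "sp"
  Position 4: "pe"
  Position 5: "ec"
  Position 6: "ct"
Bigrams = "pr", "ro", "os", "sp", "pe", "ec", "ct"


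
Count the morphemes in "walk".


Word: "walk"
Morphemes: walk
Each morpheme carries meaning
= 1 morpheme


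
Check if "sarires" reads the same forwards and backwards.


Word: "sarires"
Reversed: "seriras"
Forward == Backward? sarires != seriras
Palindrome = No


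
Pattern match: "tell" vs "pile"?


Pattern of "tell": [0, 1, 2, 2]
Pattern of "pile": [0, 1, 2, 3]
Patterns do not match
Same pattern = No


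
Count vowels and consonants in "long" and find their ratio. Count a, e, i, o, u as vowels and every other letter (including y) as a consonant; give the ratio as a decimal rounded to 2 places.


Word: "long"
Vowels (a,e,i,o,u): 1
Consonants: 3
Ratio = 1/3
= 0.33


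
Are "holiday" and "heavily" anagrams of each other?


Word 1: "holiday" → sorted: adhiloy
Word 2: "heavily" → sorted: aehilvy
Same letters? adhiloy != aehilvy
Anagram = No


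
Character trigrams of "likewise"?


Word: "likewise" (length 8)
Number of trigrams = 8 - 3 + 1 = 6
  Position 0: "lik"
  Position 1: "ike"
  Position 2: "kew"
  Position 3: "ewi"
  Position 4: "wis"
  Position 5: "ise"
Trigrams = "lik", "ike", "kew", "ewi", "wis", "ise"


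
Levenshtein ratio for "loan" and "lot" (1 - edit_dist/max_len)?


Word 1: "loan" (length 4)
Word 2: "lot" (length 3)
One optimal edit sequence:
  1. keep 'l'
  2. keep 'o'
  3. delete 'a'  (+1)
  4. substitute 'n' -> 't'  (+1)
Edit distance = 2
Max length = max(4, 3) = 4
Similarity = 1 - 2/4
= 0.5000


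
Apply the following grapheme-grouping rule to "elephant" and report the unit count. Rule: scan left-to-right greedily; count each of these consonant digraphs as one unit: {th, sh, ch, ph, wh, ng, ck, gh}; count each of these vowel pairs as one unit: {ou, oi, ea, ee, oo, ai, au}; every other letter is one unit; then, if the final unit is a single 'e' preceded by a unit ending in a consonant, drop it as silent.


Word: "elephant" (8 letters)
Left-to-right scan:
  [1] 'e' (letter)
  [2] 'l' (letter)
  [3] 'e' (letter)
  [4] 'ph' (digraph)
  [5] 'a' (letter)
  [6] 'n' (letter)
  [7] 't' (letter)
Units from scan: 7
Sound units = 7 units


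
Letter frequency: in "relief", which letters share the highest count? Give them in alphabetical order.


Word: "relief"
Letter counts:
  'e': 2
  'f': 1
  'i': 1
  'l': 1
  'r': 1
Maximum count = 2
Most frequent = 'e' (2 times each)


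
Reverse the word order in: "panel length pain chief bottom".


Original: "panel length pain chief bottom"
Words (1..n): panel | length | pain | chief | bottom
Reversed (n..1): bottom | chief | pain | length | panel
Result = "bottom chief pain length panel"


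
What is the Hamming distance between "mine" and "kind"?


Comparing character by character (same length = 4):
  Pos 0: 'm' vs 'k' !=
  Pos 1: 'i' vs 'i' =
  Pos 2: 'n' vs 'n' =
  Pos 3: 'e' vs 'd' !=
Hamming distance = 2


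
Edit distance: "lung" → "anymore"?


Word 1: "lung" (length 4)
Word 2: "anymore" (length 7)
One optimal edit sequence (insert/delete/substitute each cost 1):
  1. insert 'a'  (+1)
  2. insert 'n'  (+1)
  3. insert 'y'  (+1)
  4. substitute 'l' -> 'm'  (+1)
  5. substitute 'u' -> 'o'  (+1)
  6. substitute 'n' -> 'r'  (+1)
  7. substitute 'g' -> 'e'  (+1)
Total edit operations: 7
Edit distance = 7


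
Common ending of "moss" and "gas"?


Word 1: "moss"
Word 2: "gas"
Comparing from end:
  Pos -1: 's' == 's'
  Pos -2: 's' != 'a' (stop)
LCS = "s" (length 1)


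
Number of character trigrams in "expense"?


Word: "expense" (length 7)
Number of 3-grams = length - 3 + 1 = 7 - 3 + 1
= 5


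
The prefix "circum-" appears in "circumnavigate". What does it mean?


Prefix: circum-
As in: circumnavigate -> circum- + navigate
Meaning = around


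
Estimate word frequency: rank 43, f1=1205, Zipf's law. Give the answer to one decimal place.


Zipf's law: f(r) = f(1) / r
f(1) = 1205
f(43) = 1205 / 43
= 28.0 occurrences


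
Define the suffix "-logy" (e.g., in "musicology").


Suffix: -logy
As in: musicology -> music + -logy, with a spelling change
Meaning = study of


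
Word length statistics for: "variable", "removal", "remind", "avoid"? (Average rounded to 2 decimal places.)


Lengths: "variable"=8, "removal"=7, "remind"=6, "avoid"=5
Sum = 26, Count = 4
Average = 26/4 = 6.50
= avg=6.50, min=5, max=8


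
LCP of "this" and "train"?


Word 1: "this"
Word 2: "train"
Comparing from start:
  Pos 0: 't' == 't'
  Pos 1: 'h' != 'r' (stop)
LCP = "t" (length 1)


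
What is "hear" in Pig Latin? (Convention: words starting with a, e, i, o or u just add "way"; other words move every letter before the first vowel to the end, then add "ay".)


Word: "hear"
Starts with consonant(s) → move to end, add 'ay'
Consonant cluster: "h"
Pig Latin = "earhay"


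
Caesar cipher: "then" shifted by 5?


Word: "then"
Shift: 5
Each letter → (letter + shift) mod 26:
  't' (19) + 5 = 24 → 'y'
  'h' (7) + 5 = 12 → 'm'
  'e' (4) + 5 = 9 → 'j'
  'n' (13) + 5 = 18 → 's'
Result = "ymjs"


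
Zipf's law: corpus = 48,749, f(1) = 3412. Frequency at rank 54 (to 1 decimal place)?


Zipf's law: f(r) = f(1) / r
f(1) = 3412
f(54) = 3412 / 54
= 63.2 occurrences


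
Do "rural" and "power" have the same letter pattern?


Pattern of "rural": [0, 1, 0, 2, 3]
Pattern of "power": [0, 1, 2, 3, 4]
Patterns do not match
Same pattern = No


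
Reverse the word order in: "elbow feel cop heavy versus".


Original: "elbow feel cop heavy versus"
Words (1..n): elbow | feel | cop | heavy | versus
Reversed (n..1): versus | heavy | cop | feel | elbow
Result = "versus heavy cop feel elbow"


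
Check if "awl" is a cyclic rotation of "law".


Word: "law", Candidate: "awl"
Method: check if candidate is substring of word+word
"lawlaw" contains "awl"? Yes
Is rotation = Yes


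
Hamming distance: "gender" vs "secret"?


Comparing character by character (same length = 6):
  Pos 0: 'g' vs 's' !=
  Pos 1: 'e' vs 'e' =
  Pos 2: 'n' vs 'c' !=
  Pos 3: 'd' vs 'r' !=
  Pos 4: 'e' vs 'e' =
  Pos 5: 'r' vs 't' !=
Hamming distance = 4


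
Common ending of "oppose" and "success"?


Word 1: "oppose"
Word 2: "success"
Comparing from end:
  Pos -1: 'e' != 's' (stop)
LCS = "" (length 0)


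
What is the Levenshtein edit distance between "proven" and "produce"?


Word 1: "proven" (length 6)
Word 2: "produce" (length 7)
One optimal edit sequence (insert/delete/substitute each cost 1):
  1. keep 'p'
  2. keep 'r'
  3. keep 'o'
  4. insert 'd'  (+1)
  5. substitute 'v' -> 'u'  (+1)
  6. substitute 'e' -> 'c'  (+1)
  7. substitute 'n' -> 'e'  (+1)
Total edit operations: 4
Edit distance = 4


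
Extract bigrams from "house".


Word: "house" (length 5)
Number of bigrams = 5 - 2 + 1 = 4
  Position 0: "ho"
  Position 1: "ou"
  Position 2: "us"
  Position 3: "se"
Bigrams = "ho", "ou", "us", "se"


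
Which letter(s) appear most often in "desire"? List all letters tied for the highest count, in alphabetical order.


Word: "desire"
Letter counts:
  'd': 1
  'e': 2
  'i': 1
  'r': 1
  's': 1
Maximum count = 2
Most frequent = 'e' (2 times each)


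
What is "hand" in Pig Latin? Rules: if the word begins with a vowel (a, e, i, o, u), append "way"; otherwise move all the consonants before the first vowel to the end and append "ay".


Word: "hand"
Starts with consonant(s) → move to end, add 'ay'
Consonant cluster: "h"
Pig Latin = "andhay"


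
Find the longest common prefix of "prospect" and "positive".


Word 1: "prospect"
Word 2: "positive"
Comparing from start:
  Pos 0: 'p' == 'p'
  Pos 1: 'r' != 'o' (stop)
LCP = "p" (length 1)


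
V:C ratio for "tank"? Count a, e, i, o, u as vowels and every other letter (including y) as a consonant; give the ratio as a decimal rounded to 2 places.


Word: "tank"
Vowels (a,e,i,o,u): 1
Consonants: 3
Ratio = 1/3
= 0.33


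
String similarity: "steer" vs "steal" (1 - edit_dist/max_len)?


Word 1: "steer" (length 5)
Word 2: "steal" (length 5)
One optimal edit sequence:
  1. keep 's'
  2. keep 't'
  3. keep 'e'
  4. substitute 'e' -> 'a'  (+1)
  5. substitute 'r' -> 'l'  (+1)
Edit distance = 2
Max length = max(5, 5) = 5
Similarity = 1 - 2/5
= 0.6000


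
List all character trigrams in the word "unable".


Word: "unable" (length 6)
Number of trigrams = 6 - 3 + 1 = 4
  Position 0: "una"
  Position 1: "nab"
  Position 2: "abl"
  Position 3: "ble"
Trigrams = "una", "nab", "abl", "ble"


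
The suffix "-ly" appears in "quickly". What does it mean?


Suffix: -ly
Example: quickly = quick + -ly
Meaning = in a manner


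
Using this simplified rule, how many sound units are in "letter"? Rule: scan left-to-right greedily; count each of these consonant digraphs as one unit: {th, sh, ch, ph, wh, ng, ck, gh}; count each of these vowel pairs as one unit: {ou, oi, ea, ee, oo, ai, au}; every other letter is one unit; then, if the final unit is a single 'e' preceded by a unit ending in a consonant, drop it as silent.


Word: "letter" (6 letters)
Left-to-right scan:
  [1] 'l' (letter)
  [2] 'e' (letter)
  [3] 't' (letter)
  [4] 't' (letter)
  [5] 'e' (letter)
  [6] 'r' (letter)
Units from scan: 6
Sound units = 6 units


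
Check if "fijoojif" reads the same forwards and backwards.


Word: "fijoojif"
Reversed: "fijoojif"
Forward == Backward? fijoojif == fijoojif
Palindrome = Yes


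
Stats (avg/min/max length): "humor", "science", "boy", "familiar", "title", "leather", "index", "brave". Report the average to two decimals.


Lengths: "humor"=5, "science"=7, "boy"=3, "familiar"=8, "title"=5, "leather"=7, "index"=5, "brave"=5
Sum = 45, Count = 8
Average = 45/8 = 5.63
= avg=5.63, min=3, max=8


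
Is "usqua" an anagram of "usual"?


Word 1: "usual" → sorted: alsuu
Word 2: "usqua" → sorted: aqsuu
Same letters? alsuu != aqsuu
Anagram = No


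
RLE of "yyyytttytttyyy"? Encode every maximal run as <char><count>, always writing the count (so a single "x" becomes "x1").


String: "yyyytttytttyyy"
Scanning for consecutive runs:
  'y' x 4
  't' x 3
  'y' x 1
  't' x 3
  'y' x 3
RLE = "y4t3y1t3y3"


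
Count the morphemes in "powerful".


Word: "powerful"
Morphemes: power | -ful
Each morpheme carries meaning
= 2 morphemes


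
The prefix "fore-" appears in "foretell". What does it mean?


Prefix: fore-
Example: foretell (fore- + tell)
Meaning = before


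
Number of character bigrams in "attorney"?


Word: "attorney" (length 8)
Number of 2-grams = length - 2 + 1 = 8 - 2 + 1
= 7


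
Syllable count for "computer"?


Word: "computer"
Syllable breakdown: com | pu | ter
Counting: 3 parts
= 3 syllables


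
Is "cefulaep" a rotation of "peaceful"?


Word: "peaceful", Candidate: "cefulaep"
Method: check if candidate is substring of word+word
"peacefulpeaceful" contains "cefulaep"? No
Is rotation = No


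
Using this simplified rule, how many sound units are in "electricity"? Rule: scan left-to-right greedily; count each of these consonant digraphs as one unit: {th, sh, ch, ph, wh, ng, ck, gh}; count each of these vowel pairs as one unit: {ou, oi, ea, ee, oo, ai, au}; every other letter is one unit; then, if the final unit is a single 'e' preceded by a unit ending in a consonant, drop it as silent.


Word: "electricity" (11 letters)
Left-to-right scan:
  [1] 'e' (letter)
  [2] 'l' (letter)
  [3] 'e' (letter)
  [4] 'c' (letter)
  [5] 't' (letter)
  [6] 'r' (letter)
  [7] 'i' (letter)
  [8] 'c' (letter)
  [9] 'i' (letter)
  [10] 't' (letter)
  [11] 'y' (letter)
Units from scan: 11
Sound units = 11 units


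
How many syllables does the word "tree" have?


Word: "tree"
Syllable breakdown: tree
Counting: 1 part
= 1 syllable


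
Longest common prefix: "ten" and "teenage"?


Word 1: "ten"
Word 2: "teenage"
Comparing from start:
  Pos 0: 't' == 't'
  Pos 1: 'e' == 'e'
  Pos 2: 'n' != 'e' (stop)
LCP = "te" (length 2)


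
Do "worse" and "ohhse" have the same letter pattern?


Pattern of "worse": [0, 1, 2, 3, 4]
Pattern of "ohhse": [0, 1, 1, 2, 3]
Patterns do not match
Same pattern = No


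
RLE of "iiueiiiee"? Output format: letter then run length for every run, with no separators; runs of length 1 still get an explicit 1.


String: "iiueiiiee"
Scanning for consecutive runs:
  'i' x 2
  'u' x 1
  'e' x 1
  'i' x 3
  'e' x 2
RLE = "i2u1e1i3e2"


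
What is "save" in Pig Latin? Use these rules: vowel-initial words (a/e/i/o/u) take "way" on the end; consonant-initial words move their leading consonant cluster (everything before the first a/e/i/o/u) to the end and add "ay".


Word: "save"
Starts with consonant(s) → move to end, add 'ay'
Consonant cluster: "s"
Pig Latin = "avesay"


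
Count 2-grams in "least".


Word: "least" (length 5)
Number of 2-grams = length - 2 + 1 = 5 - 2 + 1
= 4


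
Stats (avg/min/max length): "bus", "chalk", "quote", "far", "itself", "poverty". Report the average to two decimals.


Lengths: "bus"=3, "chalk"=5, "quote"=5, "far"=3, "itself"=6, "poverty"=7
Sum = 29, Count = 6
Average = 29/6 = 4.83
= avg=4.83, min=3, max=7


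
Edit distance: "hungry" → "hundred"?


Word 1: "hungry" (length 6)
Word 2: "hundred" (length 7)
One optimal edit sequence (insert/delete/substitute each cost 1):
  1. keep 'h'
  2. keep 'u'
  3. keep 'n'
  4. substitute 'g' -> 'd'  (+1)
  5. keep 'r'
  6. insert 'e'  (+1)
  7. substitute 'y' -> 'd'  (+1)
Total edit operations: 3
Edit distance = 3


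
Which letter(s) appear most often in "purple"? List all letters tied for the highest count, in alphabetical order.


Word: "purple"
Letter counts:
  'e': 1
  'l': 1
  'p': 2
  'r': 1
  'u': 1
Maximum count = 2
Most frequent = 'p' (2 times each)


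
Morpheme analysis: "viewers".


Word: "viewers"
Morphemes: view / -er / -s
Each morpheme carries meaning
= 3 morphemes


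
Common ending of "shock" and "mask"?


Word 1: "shock"
Word 2: "mask"
Comparing from end:
  Pos -1: 'k' == 'k'
  Pos -2: 'c' != 's' (stop)
LCS = "k" (length 1)


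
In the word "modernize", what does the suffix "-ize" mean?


Suffix: -ize
Example: modernize = modern + -ize
Meaning = to make


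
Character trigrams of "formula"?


Word: "formula" (length 7)
Number of trigrams = 7 - 3 + 1 = 5
  Position 0: "for"
  Position 1: "orm"
  Position 2: "rmu"
  Position 3: "mul"
  Position 4: "ula"
Trigrams = "for", "orm", "rmu", "mul", "ula"


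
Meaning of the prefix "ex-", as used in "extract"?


Prefix: ex-
Example: extract (ex- + tract)
Meaning = out / former


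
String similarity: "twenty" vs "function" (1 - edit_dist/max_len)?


Word 1: "twenty" (length 6)
Word 2: "function" (length 8)
One optimal edit sequence:
  1. substitute 't' -> 'f'  (+1)
  2. substitute 'w' -> 'u'  (+1)
  3. substitute 'e' -> 'n'  (+1)
  4. substitute 'n' -> 'c'  (+1)
  5. keep 't'
  6. insert 'i'  (+1)
  7. insert 'o'  (+1)
  8. substitute 'y' -> 'n'  (+1)
Edit distance = 7
Max length = max(6, 8) = 8
Similarity = 1 - 7/8
= 0.1250


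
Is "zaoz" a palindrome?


Word: "zaoz"
Reversed: "zoaz"
Forward == Backward? zaoz != zoaz
Palindrome = No


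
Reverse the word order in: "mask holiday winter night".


Original: "mask holiday winter night"
Words (1..n): mask | holiday | winter | night
Reversed (n..1): night | winter | holiday | mask
Result = "night winter holiday mask"


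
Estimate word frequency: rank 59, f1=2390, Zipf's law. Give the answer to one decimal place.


Zipf's law: f(r) = f(1) / r
f(1) = 2390
f(59) = 2390 / 59
= 40.5 occurrences


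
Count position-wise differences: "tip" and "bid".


Comparing character by character (same length = 3):
  Pos 0: 't' vs 'b' !=
  Pos 1: 'i' vs 'i' =
  Pos 2: 'p' vs 'd' !=
Hamming distance = 2


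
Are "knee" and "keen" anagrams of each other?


Word 1: "knee" → sorted: eekn
Word 2: "keen" → sorted: eekn
Same letters? eekn == eekn
Anagram = Yes


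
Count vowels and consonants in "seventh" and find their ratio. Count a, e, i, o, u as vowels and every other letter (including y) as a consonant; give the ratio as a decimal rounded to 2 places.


Word: "seventh"
Vowels (a,e,i,o,u): 2
Consonants: 5
Ratio = 2/5
= 0.40


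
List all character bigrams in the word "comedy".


Word: "comedy" (length 6)
Number of bigrams = 6 - 2 + 1 = 5
  Position 0: "co"
  Position 1: "om"
  Position 2: "me"
  Position 3: "ed"
  Position 4: "dy"
Bigrams = "co", "om", "me", "ed", "dy"


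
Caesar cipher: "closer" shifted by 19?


Word: "closer"
Shift: 19
Each letter → (letter + shift) mod 26:
  'c' (2) + 19 = 21 → 'v'
  'l' (11) + 19 = 4 → 'e'
  'o' (14) + 19 = 7 → 'h'
  's' (18) + 19 = 11 → 'l'
  'e' (4) + 19 = 23 → 'x'
  'r' (17) + 19 = 10 → 'k'
Result = "vehlxk"


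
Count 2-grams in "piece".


Word: "piece" (length 5)
Number of 2-grams = length - 2 + 1 = 5 - 2 + 1
= 4


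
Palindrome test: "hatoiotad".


Word: "hatoiotad"
Reversed: "datoiotah"
Forward == Backward? hatoiotad != datoiotah
Palindrome = No


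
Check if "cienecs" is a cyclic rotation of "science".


Word: "science", Candidate: "cienecs"
Method: check if candidate is substring of word+word
"sciencescience" contains "cienecs"? No
Is rotation = No


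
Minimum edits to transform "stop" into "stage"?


Word 1: "stop" (length 4)
Word 2: "stage" (length 5)
One optimal edit sequence (insert/delete/substitute each cost 1):
  1. keep 's'
  2. keep 't'
  3. insert 'a'  (+1)
  4. substitute 'o' -> 'g'  (+1)
  5. substitute 'p' -> 'e'  (+1)
Total edit operations: 3
Edit distance = 3


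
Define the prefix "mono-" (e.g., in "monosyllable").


Prefix: mono-
Example: monosyllable = mono- + syllable
Meaning = one


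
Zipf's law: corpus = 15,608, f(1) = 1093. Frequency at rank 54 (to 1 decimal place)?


Zipf's law: f(r) = f(1) / r
f(1) = 1093
f(54) = 1093 / 54
= 20.2 occurrences


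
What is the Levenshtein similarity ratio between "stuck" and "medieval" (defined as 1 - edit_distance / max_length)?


Word 1: "stuck" (length 5)
Word 2: "medieval" (length 8)
One optimal edit sequence:
  1. insert 'm'  (+1)
  2. insert 'e'  (+1)
  3. insert 'd'  (+1)
  4. substitute 's' -> 'i'  (+1)
  5. substitute 't' -> 'e'  (+1)
  6. substitute 'u' -> 'v'  (+1)
  7. substitute 'c' -> 'a'  (+1)
  8. substitute 'k' -> 'l'  (+1)
Edit distance = 8
Max length = max(5, 8) = 8
Similarity = 1 - 8/8
= 0.0000


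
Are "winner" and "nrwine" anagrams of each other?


Word 1: "winner" → sorted: einnrw
Word 2: "nrwine" → sorted: einnrw
Same letters? einnrw == einnrw
Anagram = Yes


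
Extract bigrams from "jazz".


Word: "jazz" (length 4)
Number of bigrams = 4 - 2 + 1 = 3
  Position 0: "ja"
  Position 1: "az"
  Position 2: "zz"
Bigrams = "ja", "az", "zz"


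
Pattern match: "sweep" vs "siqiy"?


Pattern of "sweep": [0, 1, 2, 2, 3]
Pattern of "siqiy": [0, 1, 2, 1, 3]
Patterns do not match
Same pattern = No


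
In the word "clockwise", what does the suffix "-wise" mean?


Suffix: -wise
Example: clockwise (clock + -wise)
Meaning = in the manner of


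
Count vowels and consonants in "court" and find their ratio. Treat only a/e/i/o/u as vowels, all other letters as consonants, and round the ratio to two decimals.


Word: "court"
Vowels (a,e,i,o,u): 2
Consonants: 3
Ratio = 2/3
= 0.67


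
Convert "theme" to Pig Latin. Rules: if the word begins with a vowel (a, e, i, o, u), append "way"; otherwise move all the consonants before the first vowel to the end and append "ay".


Word: "theme"
Starts with consonant(s) → move to end, add 'ay'
Consonant cluster: "th"
Pig Latin = "emethay"


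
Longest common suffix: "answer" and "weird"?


Word 1: "answer"
Word 2: "weird"
Comparing from end:
  Pos -1: 'r' != 'd' (stop)
LCS = "" (length 0)


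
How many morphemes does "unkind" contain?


Word: "unkind"
Morphemes: un- + kind
Each morpheme carries meaning
= 2 morphemes


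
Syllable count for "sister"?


Word: "sister"
Syllable breakdown: sis-ter
Counting: 2 parts
= 2 syllables


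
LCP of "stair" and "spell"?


Word 1: "stair"
Word 2: "spell"
Comparing from start:
  Pos 0: 's' == 's'
  Pos 1: 't' != 'p' (stop)
LCP = "s" (length 1)


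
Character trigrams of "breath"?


Word: "breath" (length 6)
Number of trigrams = 6 - 3 + 1 = 4
  Position 0: "bre"
  Position 1: "rea"
  Position 2: "eat"
  Position 3: "ath"
Trigrams = "bre", "rea", "eat", "ath"


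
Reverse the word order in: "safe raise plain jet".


Original: "safe raise plain jet"
Words (1..n): safe | raise | plain | jet
Reversed (n..1): jet | plain | raise | safe
Result = "jet plain raise safe"


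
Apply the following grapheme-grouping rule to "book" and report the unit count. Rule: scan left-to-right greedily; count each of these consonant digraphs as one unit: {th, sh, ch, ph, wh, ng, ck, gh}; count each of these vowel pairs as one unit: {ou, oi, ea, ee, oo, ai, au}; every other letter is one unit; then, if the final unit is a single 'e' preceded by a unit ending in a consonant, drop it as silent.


Word: "book" (4 letters)
Left-to-right scan:
  1. 'b' (letter)
  2. 'oo' (vowel-pair)
  3. 'k' (letter)
Units from scan: 3
Sound units = 3 units


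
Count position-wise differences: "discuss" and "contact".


Comparing character by character (same length = 7):
  Pos 0: 'd' vs 'c' !=
  Pos 1: 'i' vs 'o' !=
  Pos 2: 's' vs 'n' !=
  Pos 3: 'c' vs 't' !=
  Pos 4: 'u' vs 'a' !=
  Pos 5: 's' vs 'c' !=
  Pos 6: 's' vs 't' !=
Hamming distance = 7


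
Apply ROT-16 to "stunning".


Word: "stunning"
Shift: 16
Each letter → (letter + shift) mod 26:
  's' (18) + 16 = 8 → 'i'
  't' (19) + 16 = 9 → 'j'
  'u' (20) + 16 = 10 → 'k'
  'n' (13) + 16 = 3 → 'd'
  'n' (13) + 16 = 3 → 'd'
  'i' (8) + 16 = 24 → 'y'
  'n' (13) + 16 = 3 → 'd'
  'g' (6) + 16 = 22 → 'w'
Result = "ijkddydw"


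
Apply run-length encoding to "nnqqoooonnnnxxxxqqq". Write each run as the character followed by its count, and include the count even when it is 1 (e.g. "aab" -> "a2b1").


String: "nnqqoooonnnnxxxxqqq"
Scanning for consecutive runs:
  'n' x 2
  'q' x 2
  'o' x 4
  'n' x 4
  'x' x 4
  'q' x 3
RLE = "n2q2o4n4x4q3"


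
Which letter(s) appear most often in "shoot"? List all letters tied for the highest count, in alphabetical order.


Word: "shoot"
Letter counts:
  'h': 1
  'o': 2
  's': 1
  't': 1
Maximum count = 2
Most frequent = 'o' (2 times each)


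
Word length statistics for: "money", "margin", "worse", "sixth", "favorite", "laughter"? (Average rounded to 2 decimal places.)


Lengths: "money"=5, "margin"=6, "worse"=5, "sixth"=5, "favorite"=8, "laughter"=8
Sum = 37, Count = 6
Average = 37/6 = 6.17
= avg=6.17, min=5, max=8


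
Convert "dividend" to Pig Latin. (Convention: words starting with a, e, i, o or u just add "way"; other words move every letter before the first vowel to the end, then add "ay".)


Word: "dividend"
Starts with consonant(s) → move to end, add 'ay'
Consonant cluster: "d"
Pig Latin = "ividendday"


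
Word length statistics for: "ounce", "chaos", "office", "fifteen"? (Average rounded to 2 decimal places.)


Lengths: "ounce"=5, "chaos"=5, "office"=6, "fifteen"=7
Sum = 23, Count = 4
Average = 23/4 = 5.75
= avg=5.75, min=5, max=7


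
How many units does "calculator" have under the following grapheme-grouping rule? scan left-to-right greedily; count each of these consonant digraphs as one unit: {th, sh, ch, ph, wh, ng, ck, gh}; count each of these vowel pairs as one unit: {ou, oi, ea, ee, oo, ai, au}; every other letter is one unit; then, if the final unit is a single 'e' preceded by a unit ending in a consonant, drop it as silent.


Word: "calculator" (10 letters)
Left-to-right scan:
  1. 'c' (letter)
  2. 'a' (letter)
  3. 'l' (letter)
  4. 'c' (letter)
  5. 'u' (letter)
  6. 'l' (letter)
  7. 'a' (letter)
  8. 't' (letter)
  9. 'o' (letter)
  10. 'r' (letter)
Units from scan: 10
Sound units = 10 units


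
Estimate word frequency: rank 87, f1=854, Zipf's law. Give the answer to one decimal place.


Zipf's law: f(r) = f(1) / r
f(1) = 854
f(87) = 854 / 87
= 9.8 occurrences


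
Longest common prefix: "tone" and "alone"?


Word 1: "tone"
Word 2: "alone"
Comparing from start:
  Pos 0: 't' != 'a' (stop)
LCP = "" (length 0)


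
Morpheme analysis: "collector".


Word: "collector"
Morphemes: collect / -or
Each morpheme carries meaning
= 2 morphemes


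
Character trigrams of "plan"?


Word: "plan" (length 4)
Number of trigrams = 4 - 3 + 1 = 2
  Position 0: "pla"
  Position 1: "lan"
Trigrams = "pla", "lan"


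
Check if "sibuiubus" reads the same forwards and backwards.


Word: "sibuiubus"
Reversed: "subuiubis"
Forward == Backward? sibuiubus != subuiubis
Palindrome = No


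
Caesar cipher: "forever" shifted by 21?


Word: "forever"
Shift: 21
Each letter → (letter + shift) mod 26:
  'f' (5) + 21 = 0 → 'a'
  'o' (14) + 21 = 9 → 'j'
  'r' (17) + 21 = 12 → 'm'
  'e' (4) + 21 = 25 → 'z'
  'v' (21) + 21 = 16 → 'q'
  'e' (4) + 21 = 25 → 'z'
  'r' (17) + 21 = 12 → 'm'
Result = "ajmzqzm"


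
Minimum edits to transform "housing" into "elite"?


Word 1: "housing" (length 7)
Word 2: "elite" (length 5)
One optimal edit sequence (insert/delete/substitute each cost 1):
  1. delete 'h'  (+1)
  2. delete 'o'  (+1)
  3. substitute 'u' -> 'e'  (+1)
  4. substitute 's' -> 'l'  (+1)
  5. keep 'i'
  6. substitute 'n' -> 't'  (+1)
  7. substitute 'g' -> 'e'  (+1)
Total edit operations: 6
Edit distance = 6


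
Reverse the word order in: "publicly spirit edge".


Original: "publicly spirit edge"
Words (1..n): publicly | spirit | edge
Reversed (n..1): edge | spirit | publicly
Result = "edge spirit publicly"


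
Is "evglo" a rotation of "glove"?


Word: "glove", Candidate: "evglo"
Method: check if candidate is substring of word+word
"gloveglove" contains "evglo"? No
Is rotation = No


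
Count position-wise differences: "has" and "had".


Comparing character by character (same length = 3):
  Pos 0: 'h' vs 'h' =
  Pos 1: 'a' vs 'a' =
  Pos 2: 's' vs 'd' !=
Hamming distance = 1


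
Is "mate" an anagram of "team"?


Word 1: "team" → sorted: aemt
Word 2: "mate" → sorted: aemt
Same letters? aemt == aemt
Anagram = Yes


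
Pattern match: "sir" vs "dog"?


Pattern of "sir": [0, 1, 2]
Pattern of "dog": [0, 1, 2]
Patterns match
Same pattern = Yes


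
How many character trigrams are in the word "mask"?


Word: "mask" (length 4)
Number of 3-grams = length - 3 + 1 = 4 - 3 + 1
= 2


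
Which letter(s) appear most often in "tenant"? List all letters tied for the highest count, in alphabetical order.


Word: "tenant"
Letter counts:
  'a': 1
  'e': 1
  'n': 2
  't': 2
Maximum count = 2
Most frequent = 'n', 't' (2 times each)


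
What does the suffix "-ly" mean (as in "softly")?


Suffix: -ly
Example: softly (soft + -ly)
Meaning = in a manner


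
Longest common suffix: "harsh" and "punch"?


Word 1: "harsh"
Word 2: "punch"
Comparing from end:
  Pos -1: 'h' == 'h'
  Pos -2: 's' != 'c' (stop)
LCS = "h" (length 1)


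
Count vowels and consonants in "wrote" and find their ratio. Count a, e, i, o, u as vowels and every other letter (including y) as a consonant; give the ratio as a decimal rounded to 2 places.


Word: "wrote"
Vowels (a,e,i,o,u): 2
Consonants: 3
Ratio = 2/3
= 0.67


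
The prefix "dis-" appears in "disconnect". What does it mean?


Prefix: dis-
Example: disconnect (dis- + connect)
Meaning = not / opposite


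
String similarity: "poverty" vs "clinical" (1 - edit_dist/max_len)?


Word 1: "poverty" (length 7)
Word 2: "clinical" (length 8)
One optimal edit sequence:
  1. insert 'c'  (+1)
  2. substitute 'p' -> 'l'  (+1)
  3. substitute 'o' -> 'i'  (+1)
  4. substitute 'v' -> 'n'  (+1)
  5. substitute 'e' -> 'i'  (+1)
  6. substitute 'r' -> 'c'  (+1)
  7. substitute 't' -> 'a'  (+1)
  8. substitute 'y' -> 'l'  (+1)
Edit distance = 8
Max length = max(7, 8) = 8
Similarity = 1 - 8/8
= 0.0000


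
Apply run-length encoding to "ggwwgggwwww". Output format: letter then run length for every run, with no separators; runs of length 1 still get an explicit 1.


String: "ggwwgggwwww"
Scanning for consecutive runs:
  'g' x 2
  'w' x 2
  'g' x 3
  'w' x 4
RLE = "g2w2g3w4"


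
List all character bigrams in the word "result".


Word: "result" (length 6)
Number of bigrams = 6 - 2 + 1 = 5
  Position 0: "re"
  Position 1: "es"
  Position 2: "su"
  Position 3: "ul"
  Position 4: "lt"
Bigrams = "re", "es", "su", "ul", "lt"


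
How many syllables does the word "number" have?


Word: "number"
Syllable breakdown: num · ber
Counting: 2 parts
= 2 syllables


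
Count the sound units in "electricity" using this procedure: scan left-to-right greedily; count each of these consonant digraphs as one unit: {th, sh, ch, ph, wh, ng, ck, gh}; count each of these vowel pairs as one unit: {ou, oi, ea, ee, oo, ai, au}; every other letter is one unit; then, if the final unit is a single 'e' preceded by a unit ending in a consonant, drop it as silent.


Word: "electricity" (11 letters)
Left-to-right scan:
  [1] 'e' (letter)
  [2] 'l' (letter)
  [3] 'e' (letter)
  [4] 'c' (letter)
  [5] 't' (letter)
  [6] 'r' (letter)
  [7] 'i' (letter)
  [8] 'c' (letter)
  [9] 'i' (letter)
  [10] 't' (letter)
  [11] 'y' (letter)
Units from scan: 11
Sound units = 11 units


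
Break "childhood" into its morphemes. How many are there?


Word: "childhood"
Morphemes: child | -hood
Each morpheme carries meaning
= 2 morphemes


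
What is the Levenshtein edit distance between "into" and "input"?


Word 1: "into" (length 4)
Word 2: "input" (length 5)
One optimal edit sequence (insert/delete/substitute each cost 1):
  1. keep 'i'
  2. keep 'n'
  3. insert 'p'  (+1)
  4. substitute 't' -> 'u'  (+1)
  5. substitute 'o' -> 't'  (+1)
Total edit operations: 3
Edit distance = 3


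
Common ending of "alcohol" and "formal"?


Word 1: "alcohol"
Word 2: "formal"
Comparing from end:
  Pos -1: 'l' == 'l'
  Pos -2: 'o' != 'a' (stop)
LCS = "l" (length 1)


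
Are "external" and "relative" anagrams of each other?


Word 1: "external" → sorted: aeelnrtx
Word 2: "relative" → sorted: aeeilrtv
Same letters? aeelnrtx != aeeilrtv
Anagram = No


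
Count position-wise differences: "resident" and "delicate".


Comparing character by character (same length = 8):
  Pos 0: 'r' vs 'd' !=
  Pos 1: 'e' vs 'e' =
  Pos 2: 's' vs 'l' !=
  Pos 3: 'i' vs 'i' =
  Pos 4: 'd' vs 'c' !=
  Pos 5: 'e' vs 'a' !=
  Pos 6: 'n' vs 't' !=
  Pos 7: 't' vs 'e' !=
Hamming distance = 6


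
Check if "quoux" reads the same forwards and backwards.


Word: "quoux"
Reversed: "xuouq"
Forward == Backward? quoux != xuouq
Palindrome = No
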